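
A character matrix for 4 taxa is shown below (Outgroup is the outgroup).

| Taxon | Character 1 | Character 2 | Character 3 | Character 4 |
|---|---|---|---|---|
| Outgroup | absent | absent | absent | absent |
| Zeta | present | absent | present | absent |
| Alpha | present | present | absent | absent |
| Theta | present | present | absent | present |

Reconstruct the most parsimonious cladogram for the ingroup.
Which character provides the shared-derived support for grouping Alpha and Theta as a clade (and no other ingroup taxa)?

The outgroup has state 'absent' for every character, so 'present' is the derived state throughout.
All ingroup taxa share the derived state 'present' for Character 1; it defines the ingroup but does not resolve relationships within it.
Character 2 (derived state 'present') is shared by Alpha and Theta — a synapomorphy uniting that clade.
Character 3: derived state 'present' in Zeta only — an autapomorphy, so it tells us nothing about relationships among taxa.
Character 4: derived state 'present' in Theta only — an autapomorphy, so it tells us nothing about relationships among taxa.
Most parsimonious ingroup topology: (Zeta,(Alpha,Theta)).
The clade {Alpha, Theta} is supported by Character 2: its derived state 'present' occurs in exactly those taxa and in no other taxon (including the outgroup).

Character 2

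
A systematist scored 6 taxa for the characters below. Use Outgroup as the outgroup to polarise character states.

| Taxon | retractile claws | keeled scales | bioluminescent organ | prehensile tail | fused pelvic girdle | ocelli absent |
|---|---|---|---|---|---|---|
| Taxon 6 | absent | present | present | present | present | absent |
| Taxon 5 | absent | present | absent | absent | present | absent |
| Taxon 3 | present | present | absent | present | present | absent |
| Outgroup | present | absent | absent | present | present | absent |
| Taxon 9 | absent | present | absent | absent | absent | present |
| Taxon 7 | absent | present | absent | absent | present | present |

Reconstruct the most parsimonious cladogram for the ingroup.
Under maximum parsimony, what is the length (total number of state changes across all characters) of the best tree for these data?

6

Character polarity is set by the outgroup: the derived state is whichever differs from the outgroup's state, so for retractile claws, prehensile tail, fused pelvic girdle the derived state is 'absent', and for the remaining characters it is 'present'.
retractile claws (derived state 'absent') is shared by Taxon 5, Taxon 6, Taxon 7, and Taxon 9 — a synapomorphy uniting that clade.
keeled scales (derived state 'present') is shared by all ingroup taxa — unites the whole ingroup.
bioluminescent organ (derived state 'present') is unique to Taxon 6 (autapomorphy; uninformative for grouping).
prehensile tail: derived state 'absent' in Taxon 5, Taxon 7, and Taxon 9 only — synapomorphy for {Taxon 5, Taxon 7, Taxon 9}.
fused pelvic girdle (derived state 'absent') is unique to Taxon 9 (autapomorphy; uninformative for grouping).
ocelli absent: derived state 'present' in Taxon 7 and Taxon 9 only — synapomorphy for {Taxon 7, Taxon 9}.
Most parsimonious ingroup topology: (Taxon 3,(((Taxon 7,Taxon 9),Taxon 5),Taxon 6)).
Changes per character on this tree: retractile claws: 1; keeled scales: 1; bioluminescent organ: 1; prehensile tail: 1; fused pelvic girdle: 1; ocelli absent: 1.
Total = 6.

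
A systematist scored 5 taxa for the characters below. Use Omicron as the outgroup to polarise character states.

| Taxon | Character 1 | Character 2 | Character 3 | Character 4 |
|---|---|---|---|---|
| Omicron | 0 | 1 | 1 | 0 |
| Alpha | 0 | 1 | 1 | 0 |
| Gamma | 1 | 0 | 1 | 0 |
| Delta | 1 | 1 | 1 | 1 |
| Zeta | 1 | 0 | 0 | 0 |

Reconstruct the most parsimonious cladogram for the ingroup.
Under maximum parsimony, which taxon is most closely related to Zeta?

Character polarity is set by the outgroup: the derived state is whichever differs from the outgroup's state, so for Character 2, Character 3 the derived state is '0', and for the remaining characters it is '1'.
Character 1 (derived state '1') is shared by Delta, Gamma, and Zeta — a synapomorphy uniting that clade.
Only Gamma and Zeta show the derived state '0' for Character 2, supporting them as a clade.
Character 3 (derived state '0') is unique to Zeta (autapomorphy; uninformative for grouping).
Character 4: derived state '1' in Delta only — an autapomorphy, so it tells us nothing about relationships among taxa.
Most parsimonious ingroup topology: (Alpha,((Gamma,Zeta),Delta)).
Zeta and Gamma form a cherry on this tree, so they are sister taxa.

Gamma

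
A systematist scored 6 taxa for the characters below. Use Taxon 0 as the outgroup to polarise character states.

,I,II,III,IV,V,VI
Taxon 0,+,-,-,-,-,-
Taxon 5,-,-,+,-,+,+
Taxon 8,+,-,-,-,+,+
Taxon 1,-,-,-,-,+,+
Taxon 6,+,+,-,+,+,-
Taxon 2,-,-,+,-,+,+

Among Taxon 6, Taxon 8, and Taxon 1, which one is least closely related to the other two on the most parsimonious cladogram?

Taxon 6

Character polarity is set by the outgroup: the derived state is whichever differs from the outgroup's state, so for I the derived state is '-', and for the remaining characters it is '+'.
I (derived state '-') is shared by Taxon 1, Taxon 2, and Taxon 5 — a synapomorphy uniting that clade.
II (derived state '+') is unique to Taxon 6 (autapomorphy; uninformative for grouping).
Only Taxon 2 and Taxon 5 show the derived state '+' for III, supporting them as a clade.
IV: derived state '+' in Taxon 6 only — an autapomorphy, so it tells us nothing about relationships among taxa.
All ingroup taxa share the derived state '+' for V; it defines the ingroup but does not resolve relationships within it.
VI (derived state '+') is shared by Taxon 1, Taxon 2, Taxon 5, and Taxon 8 — a synapomorphy uniting that clade.
Most parsimonious ingroup topology: ((((Taxon 5,Taxon 2),Taxon 1),Taxon 8),Taxon 6).
Taxon 8 and Taxon 1 share a more recent common ancestor with each other than either does with Taxon 6, so Taxon 6 is the least closely related of the three.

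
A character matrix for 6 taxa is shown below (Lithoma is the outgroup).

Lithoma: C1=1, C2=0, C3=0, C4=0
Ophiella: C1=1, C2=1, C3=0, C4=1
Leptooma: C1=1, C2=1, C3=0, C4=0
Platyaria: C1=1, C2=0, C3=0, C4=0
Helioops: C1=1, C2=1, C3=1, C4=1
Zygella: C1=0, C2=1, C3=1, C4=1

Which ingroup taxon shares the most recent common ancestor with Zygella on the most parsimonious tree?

Character polarity is set by the outgroup: the derived state is whichever differs from the outgroup's state, so for C1 the derived state is '0', and for the remaining characters it is '1'.
C1 (derived state '0') is unique to Zygella (autapomorphy; uninformative for grouping).
Only Helioops, Leptooma, Ophiella, and Zygella show the derived state '1' for C2, supporting them as a clade.
C3 (derived state '1') is shared by Helioops and Zygella — a synapomorphy uniting that clade.
Only Helioops, Ophiella, and Zygella show the derived state '1' for C4, supporting them as a clade.
Most parsimonious ingroup topology: ((Leptooma,((Helioops,Zygella),Ophiella)),Platyaria).
Zygella and Helioops form a cherry on this tree, so they are sister taxa.

Helioops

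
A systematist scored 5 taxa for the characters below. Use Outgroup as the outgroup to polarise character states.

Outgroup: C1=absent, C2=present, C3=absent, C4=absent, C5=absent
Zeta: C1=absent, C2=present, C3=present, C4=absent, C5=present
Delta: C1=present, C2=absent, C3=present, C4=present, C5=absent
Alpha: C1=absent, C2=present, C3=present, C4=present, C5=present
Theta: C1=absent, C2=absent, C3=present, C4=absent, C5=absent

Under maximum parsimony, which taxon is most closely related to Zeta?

Character polarity is set by the outgroup: the derived state is whichever differs from the outgroup's state, so for C2 the derived state is 'absent', and for the remaining characters it is 'present'.
C1 (derived state 'present') is unique to Delta (autapomorphy; uninformative for grouping).
Only Delta and Theta show the derived state 'absent' for C2, supporting them as a clade.
C3 (derived state 'present') is shared by all ingroup taxa — unites the whole ingroup.
C4 (state 'present') occurs in Alpha and Delta but conflicts with the nesting implied by the other characters — most parsimoniously interpreted as homoplasy.
C5: derived state 'present' in Alpha and Zeta only — synapomorphy for {Alpha, Zeta}.
Most parsimonious ingroup topology: ((Zeta,Alpha),(Delta,Theta)).
Zeta and Alpha form a cherry on this tree, so they are sister taxa.

Alpha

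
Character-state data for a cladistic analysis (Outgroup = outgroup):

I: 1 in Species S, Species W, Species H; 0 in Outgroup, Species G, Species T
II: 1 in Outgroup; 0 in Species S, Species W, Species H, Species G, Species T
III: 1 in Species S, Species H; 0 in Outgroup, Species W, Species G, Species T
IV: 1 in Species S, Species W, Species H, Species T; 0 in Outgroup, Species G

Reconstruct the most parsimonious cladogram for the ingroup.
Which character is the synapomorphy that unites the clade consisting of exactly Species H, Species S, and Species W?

Character polarity is set by the outgroup: the derived state is whichever differs from the outgroup's state, so for II the derived state is '0', and for the remaining characters it is '1'.
Only Species H, Species S, and Species W show the derived state '1' for I, supporting them as a clade.
II (derived state '0') is shared by all ingroup taxa — unites the whole ingroup.
Only Species H and Species S show the derived state '1' for III, supporting them as a clade.
IV (derived state '1') is shared by Species H, Species S, Species T, and Species W — a synapomorphy uniting that clade.
Most parsimonious ingroup topology: ((((Species S,Species H),Species W),Species T),Species G).
The clade {Species H, Species S, Species W} is supported by I: its derived state '1' occurs in exactly those taxa and in no other taxon (including the outgroup).

I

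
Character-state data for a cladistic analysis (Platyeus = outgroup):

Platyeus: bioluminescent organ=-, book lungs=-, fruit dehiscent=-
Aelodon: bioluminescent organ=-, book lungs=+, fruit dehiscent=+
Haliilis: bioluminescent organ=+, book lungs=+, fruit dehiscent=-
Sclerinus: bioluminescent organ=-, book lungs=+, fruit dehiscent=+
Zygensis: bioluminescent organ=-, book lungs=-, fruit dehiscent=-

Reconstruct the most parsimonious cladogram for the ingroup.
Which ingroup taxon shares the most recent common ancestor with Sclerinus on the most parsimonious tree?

Aelodon

The outgroup has state '-' for every character, so '+' is the derived state throughout.
bioluminescent organ: derived state '+' in Haliilis only — an autapomorphy, so it tells us nothing about relationships among taxa.
book lungs (derived state '+') is shared by Aelodon, Haliilis, and Sclerinus — a synapomorphy uniting that clade.
Only Aelodon and Sclerinus show the derived state '+' for fruit dehiscent, supporting them as a clade.
Most parsimonious ingroup topology: (((Aelodon,Sclerinus),Haliilis),Zygensis).
Sclerinus and Aelodon form a cherry on this tree, so they are sister taxa.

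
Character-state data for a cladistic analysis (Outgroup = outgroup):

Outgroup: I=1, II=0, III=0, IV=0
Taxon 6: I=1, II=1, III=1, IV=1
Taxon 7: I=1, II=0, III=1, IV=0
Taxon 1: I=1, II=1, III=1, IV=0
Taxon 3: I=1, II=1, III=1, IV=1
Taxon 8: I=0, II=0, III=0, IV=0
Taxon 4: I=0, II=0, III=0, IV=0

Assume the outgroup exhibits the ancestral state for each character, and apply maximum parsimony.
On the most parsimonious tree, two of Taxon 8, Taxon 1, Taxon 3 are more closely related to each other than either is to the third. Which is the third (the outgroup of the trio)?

Taxon 8

Character polarity is set by the outgroup: the derived state is whichever differs from the outgroup's state, so for I the derived state is '0', and for the remaining characters it is '1'.
I (derived state '0') is shared by Taxon 4 and Taxon 8 — a synapomorphy uniting that clade.
II (derived state '1') is shared by Taxon 1, Taxon 3, and Taxon 6 — a synapomorphy uniting that clade.
Only Taxon 1, Taxon 3, Taxon 6, and Taxon 7 show the derived state '1' for III, supporting them as a clade.
IV (derived state '1') is shared by Taxon 3 and Taxon 6 — a synapomorphy uniting that clade.
Most parsimonious ingroup topology: ((((Taxon 6,Taxon 3),Taxon 1),Taxon 7),(Taxon 8,Taxon 4)).
Taxon 1 and Taxon 3 share a more recent common ancestor with each other than either does with Taxon 8, so Taxon 8 is the least closely related of the three.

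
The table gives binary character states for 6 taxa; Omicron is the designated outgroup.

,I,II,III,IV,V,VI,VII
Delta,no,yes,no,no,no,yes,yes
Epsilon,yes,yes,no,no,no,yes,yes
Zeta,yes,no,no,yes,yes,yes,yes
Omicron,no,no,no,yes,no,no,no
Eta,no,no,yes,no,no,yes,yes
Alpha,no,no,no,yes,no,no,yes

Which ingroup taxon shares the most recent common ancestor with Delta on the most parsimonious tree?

Epsilon

Character polarity is set by the outgroup: the derived state is whichever differs from the outgroup's state, so for IV the derived state is 'no', and for the remaining characters it is 'yes'.
I groups Epsilon and Zeta, which is incompatible with the clades supported by the remaining characters; treating it as convergent (homoplasy) costs fewer steps than any alternative tree.
Only Delta and Epsilon show the derived state 'yes' for II, supporting them as a clade.
III: derived state 'yes' in Eta only — an autapomorphy, so it tells us nothing about relationships among taxa.
IV (derived state 'no') is shared by Delta, Epsilon, and Eta — a synapomorphy uniting that clade.
V (derived state 'yes') is unique to Zeta (autapomorphy; uninformative for grouping).
VI (derived state 'yes') is shared by Delta, Epsilon, Eta, and Zeta — a synapomorphy uniting that clade.
All ingroup taxa share the derived state 'yes' for VII; it defines the ingroup but does not resolve relationships within it.
Most parsimonious ingroup topology: ((Zeta,(Eta,(Delta,Epsilon))),Alpha).
Delta and Epsilon form a cherry on this tree, so they are sister taxa.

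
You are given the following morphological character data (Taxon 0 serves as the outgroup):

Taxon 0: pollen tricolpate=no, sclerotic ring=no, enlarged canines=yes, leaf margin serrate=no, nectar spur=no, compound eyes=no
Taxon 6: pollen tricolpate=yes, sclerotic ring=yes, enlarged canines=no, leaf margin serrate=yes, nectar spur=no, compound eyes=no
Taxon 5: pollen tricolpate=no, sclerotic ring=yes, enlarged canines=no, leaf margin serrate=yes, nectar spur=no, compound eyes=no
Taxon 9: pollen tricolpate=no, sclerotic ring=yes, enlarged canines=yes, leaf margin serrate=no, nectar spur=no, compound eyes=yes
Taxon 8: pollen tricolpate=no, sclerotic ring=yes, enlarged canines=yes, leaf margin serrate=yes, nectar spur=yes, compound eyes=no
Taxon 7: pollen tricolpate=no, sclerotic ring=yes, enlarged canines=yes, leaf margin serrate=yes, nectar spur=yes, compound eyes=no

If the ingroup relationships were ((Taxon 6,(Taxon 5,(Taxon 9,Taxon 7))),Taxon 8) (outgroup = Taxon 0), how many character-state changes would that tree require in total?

Map each character onto ((Taxon 6,(Taxon 5,(Taxon 9,Taxon 7))),Taxon 8) (rooted by Taxon 0) and count the minimum state changes it requires (Fitch parsimony):
pollen tricolpate: 1; sclerotic ring: 1; enlarged canines: 2; leaf margin serrate: 2; nectar spur: 2; compound eyes: 1.
Total tree length = 9.

9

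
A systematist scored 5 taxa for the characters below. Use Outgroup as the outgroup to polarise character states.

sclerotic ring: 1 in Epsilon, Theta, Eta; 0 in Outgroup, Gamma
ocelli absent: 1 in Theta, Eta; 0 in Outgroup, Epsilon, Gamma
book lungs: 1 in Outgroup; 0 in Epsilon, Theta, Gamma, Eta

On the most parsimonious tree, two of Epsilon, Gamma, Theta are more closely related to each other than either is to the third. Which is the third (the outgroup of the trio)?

Gamma

Character polarity is set by the outgroup: the derived state is whichever differs from the outgroup's state, so for book lungs the derived state is '0', and for the remaining characters it is '1'.
sclerotic ring: derived state '1' in Epsilon, Eta, and Theta only — synapomorphy for {Epsilon, Eta, Theta}.
Only Eta and Theta show the derived state '1' for ocelli absent, supporting them as a clade.
All ingroup taxa share the derived state '0' for book lungs; it defines the ingroup but does not resolve relationships within it.
Most parsimonious ingroup topology: ((Epsilon,(Theta,Eta)),Gamma).
Theta and Epsilon share a more recent common ancestor with each other than either does with Gamma, so Gamma is the least closely related of the three.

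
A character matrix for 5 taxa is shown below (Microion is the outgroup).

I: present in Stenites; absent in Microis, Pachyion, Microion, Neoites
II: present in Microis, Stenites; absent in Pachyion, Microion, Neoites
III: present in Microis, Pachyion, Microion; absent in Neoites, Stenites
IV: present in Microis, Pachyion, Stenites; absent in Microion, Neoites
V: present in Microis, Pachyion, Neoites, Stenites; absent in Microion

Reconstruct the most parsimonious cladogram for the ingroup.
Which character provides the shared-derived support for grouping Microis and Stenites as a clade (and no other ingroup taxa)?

Character polarity is set by the outgroup: the derived state is whichever differs from the outgroup's state, so for III the derived state is 'absent', and for the remaining characters it is 'present'.
I: derived state 'present' in Stenites only — an autapomorphy, so it tells us nothing about relationships among taxa.
II (derived state 'present') is shared by Microis and Stenites — a synapomorphy uniting that clade.
III groups Neoites and Stenites, which is incompatible with the clades supported by the remaining characters; treating it as convergent (homoplasy) costs fewer steps than any alternative tree.
Only Microis, Pachyion, and Stenites show the derived state 'present' for IV, supporting them as a clade.
All ingroup taxa share the derived state 'present' for V; it defines the ingroup but does not resolve relationships within it.
Most parsimonious ingroup topology: (Neoites,((Microis,Stenites),Pachyion)).
The clade {Microis, Stenites} is supported by II: its derived state 'present' occurs in exactly those taxa and in no other taxon (including the outgroup).

II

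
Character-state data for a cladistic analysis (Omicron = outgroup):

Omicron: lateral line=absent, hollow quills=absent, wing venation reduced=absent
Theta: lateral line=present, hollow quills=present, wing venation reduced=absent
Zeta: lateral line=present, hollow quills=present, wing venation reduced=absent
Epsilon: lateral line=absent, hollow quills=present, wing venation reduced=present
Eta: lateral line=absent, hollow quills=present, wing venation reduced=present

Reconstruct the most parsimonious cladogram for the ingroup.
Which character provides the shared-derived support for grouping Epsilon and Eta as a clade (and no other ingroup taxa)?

wing venation reduced

The outgroup has state 'absent' for every character, so 'present' is the derived state throughout.
lateral line: derived state 'present' in Theta and Zeta only — synapomorphy for {Theta, Zeta}.
hollow quills (derived state 'present') is shared by all ingroup taxa — unites the whole ingroup.
wing venation reduced (derived state 'present') is shared by Epsilon and Eta — a synapomorphy uniting that clade.
Most parsimonious ingroup topology: ((Theta,Zeta),(Epsilon,Eta)).
The clade {Epsilon, Eta} is supported by wing venation reduced: its derived state 'present' occurs in exactly those taxa and in no other taxon (including the outgroup).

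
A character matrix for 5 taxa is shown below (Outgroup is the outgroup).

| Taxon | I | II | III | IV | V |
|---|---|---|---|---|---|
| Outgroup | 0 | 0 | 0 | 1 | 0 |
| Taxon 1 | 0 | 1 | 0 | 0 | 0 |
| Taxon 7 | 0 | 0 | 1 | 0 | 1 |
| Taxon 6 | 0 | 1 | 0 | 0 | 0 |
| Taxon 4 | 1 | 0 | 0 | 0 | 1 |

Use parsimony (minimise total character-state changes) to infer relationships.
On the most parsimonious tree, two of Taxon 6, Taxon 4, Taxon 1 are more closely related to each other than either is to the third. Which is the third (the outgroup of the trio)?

Character polarity is set by the outgroup: the derived state is whichever differs from the outgroup's state, so for IV the derived state is '0', and for the remaining characters it is '1'.
I: derived state '1' in Taxon 4 only — an autapomorphy, so it tells us nothing about relationships among taxa.
II (derived state '1') is shared by Taxon 1 and Taxon 6 — a synapomorphy uniting that clade.
III (derived state '1') is unique to Taxon 7 (autapomorphy; uninformative for grouping).
All ingroup taxa share the derived state '0' for IV; it defines the ingroup but does not resolve relationships within it.
V (derived state '1') is shared by Taxon 4 and Taxon 7 — a synapomorphy uniting that clade.
Most parsimonious ingroup topology: ((Taxon 1,Taxon 6),(Taxon 7,Taxon 4)).
Taxon 6 and Taxon 1 share a more recent common ancestor with each other than either does with Taxon 4, so Taxon 4 is the least closely related of the three.

Taxon 4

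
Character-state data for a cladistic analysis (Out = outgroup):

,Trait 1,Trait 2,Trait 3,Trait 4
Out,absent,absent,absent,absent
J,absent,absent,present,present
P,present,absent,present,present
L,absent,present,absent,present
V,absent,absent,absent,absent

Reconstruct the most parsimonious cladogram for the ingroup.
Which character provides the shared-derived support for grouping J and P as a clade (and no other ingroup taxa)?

Trait 3

The outgroup has state 'absent' for every character, so 'present' is the derived state throughout.
Trait 1 (derived state 'present') is unique to P (autapomorphy; uninformative for grouping).
Trait 2 (derived state 'present') is unique to L (autapomorphy; uninformative for grouping).
Trait 3: derived state 'present' in J and P only — synapomorphy for {J, P}.
Trait 4 (derived state 'present') is shared by J, L, and P — a synapomorphy uniting that clade.
Most parsimonious ingroup topology: (((J,P),L),V).
The clade {J, P} is supported by Trait 3: its derived state 'present' occurs in exactly those taxa and in no other taxon (including the outgroup).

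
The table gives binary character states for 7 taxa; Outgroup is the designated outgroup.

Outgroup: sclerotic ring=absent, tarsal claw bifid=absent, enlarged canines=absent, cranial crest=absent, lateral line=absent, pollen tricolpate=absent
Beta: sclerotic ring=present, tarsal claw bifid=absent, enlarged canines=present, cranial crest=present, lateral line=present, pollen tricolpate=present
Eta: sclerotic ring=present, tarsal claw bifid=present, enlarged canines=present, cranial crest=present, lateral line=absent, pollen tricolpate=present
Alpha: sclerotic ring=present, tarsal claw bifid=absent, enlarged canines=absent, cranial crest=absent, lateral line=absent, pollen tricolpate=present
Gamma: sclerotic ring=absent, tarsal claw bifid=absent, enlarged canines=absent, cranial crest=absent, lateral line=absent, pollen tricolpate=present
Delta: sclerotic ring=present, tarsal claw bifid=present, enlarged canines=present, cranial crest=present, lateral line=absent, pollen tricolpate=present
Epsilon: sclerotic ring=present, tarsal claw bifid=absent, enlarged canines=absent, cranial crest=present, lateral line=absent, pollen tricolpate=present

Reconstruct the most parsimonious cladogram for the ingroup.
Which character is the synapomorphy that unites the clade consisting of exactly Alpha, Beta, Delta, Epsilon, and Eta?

The outgroup has state 'absent' for every character, so 'present' is the derived state throughout.
sclerotic ring: derived state 'present' in Alpha, Beta, Delta, Epsilon, and Eta only — synapomorphy for {Alpha, Beta, Delta, Epsilon, Eta}.
tarsal claw bifid (derived state 'present') is shared by Delta and Eta — a synapomorphy uniting that clade.
enlarged canines: derived state 'present' in Beta, Delta, and Eta only — synapomorphy for {Beta, Delta, Eta}.
cranial crest: derived state 'present' in Beta, Delta, Epsilon, and Eta only — synapomorphy for {Beta, Delta, Epsilon, Eta}.
lateral line (derived state 'present') is unique to Beta (autapomorphy; uninformative for grouping).
All ingroup taxa share the derived state 'present' for pollen tricolpate; it defines the ingroup but does not resolve relationships within it.
Most parsimonious ingroup topology: ((((Beta,(Eta,Delta)),Epsilon),Alpha),Gamma).
The clade {Alpha, Beta, Delta, Epsilon, Eta} is supported by sclerotic ring: its derived state 'present' occurs in exactly those taxa and in no other taxon (including the outgroup).

sclerotic ring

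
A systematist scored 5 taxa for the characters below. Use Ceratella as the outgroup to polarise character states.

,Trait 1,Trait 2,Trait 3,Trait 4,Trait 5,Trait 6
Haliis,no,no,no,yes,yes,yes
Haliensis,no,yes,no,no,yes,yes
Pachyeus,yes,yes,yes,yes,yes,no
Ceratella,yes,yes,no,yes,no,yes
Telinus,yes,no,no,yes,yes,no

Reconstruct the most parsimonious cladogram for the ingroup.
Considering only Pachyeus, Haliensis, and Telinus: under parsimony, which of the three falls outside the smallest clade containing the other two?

Haliensis

Character polarity is set by the outgroup: the derived state is whichever differs from the outgroup's state, so for Trait 1, Trait 2, Trait 4, Trait 6 the derived state is 'no', and for the remaining characters it is 'yes'.
Trait 1: derived state 'no' in Haliensis and Haliis only — synapomorphy for {Haliensis, Haliis}.
Trait 2 groups Haliis and Telinus, which is incompatible with the clades supported by the remaining characters; treating it as convergent (homoplasy) costs fewer steps than any alternative tree.
Trait 3 (derived state 'yes') is unique to Pachyeus (autapomorphy; uninformative for grouping).
Trait 4: derived state 'no' in Haliensis only — an autapomorphy, so it tells us nothing about relationships among taxa.
Trait 5 (derived state 'yes') is shared by all ingroup taxa — unites the whole ingroup.
Only Pachyeus and Telinus show the derived state 'no' for Trait 6, supporting them as a clade.
Most parsimonious ingroup topology: ((Pachyeus,Telinus),(Haliis,Haliensis)).
Pachyeus and Telinus share a more recent common ancestor with each other than either does with Haliensis, so Haliensis is the least closely related of the three.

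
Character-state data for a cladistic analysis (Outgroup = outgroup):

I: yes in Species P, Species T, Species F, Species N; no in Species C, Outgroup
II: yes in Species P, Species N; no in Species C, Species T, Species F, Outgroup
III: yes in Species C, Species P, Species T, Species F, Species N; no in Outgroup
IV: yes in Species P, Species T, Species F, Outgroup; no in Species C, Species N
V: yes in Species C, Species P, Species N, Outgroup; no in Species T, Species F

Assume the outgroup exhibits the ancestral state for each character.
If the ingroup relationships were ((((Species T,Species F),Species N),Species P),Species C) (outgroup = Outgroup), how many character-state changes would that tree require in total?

7

Map each character onto ((((Species T,Species F),Species N),Species P),Species C) (rooted by Outgroup) and count the minimum state changes it requires (Fitch parsimony):
I: 1; II: 2; III: 1; IV: 2; V: 1.
Total tree length = 7.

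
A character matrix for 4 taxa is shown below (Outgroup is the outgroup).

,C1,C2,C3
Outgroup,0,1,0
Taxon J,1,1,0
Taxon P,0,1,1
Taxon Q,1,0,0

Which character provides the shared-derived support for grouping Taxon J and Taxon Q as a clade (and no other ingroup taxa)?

Character polarity is set by the outgroup: the derived state is whichever differs from the outgroup's state, so for C2 the derived state is '0', and for the remaining characters it is '1'.
Only Taxon J and Taxon Q show the derived state '1' for C1, supporting them as a clade.
C2: derived state '0' in Taxon Q only — an autapomorphy, so it tells us nothing about relationships among taxa.
C3: derived state '1' in Taxon P only — an autapomorphy, so it tells us nothing about relationships among taxa.
Most parsimonious ingroup topology: (Taxon P,(Taxon J,Taxon Q)).
The clade {Taxon J, Taxon Q} is supported by C1: its derived state '1' occurs in exactly those taxa and in no other taxon (including the outgroup).

C1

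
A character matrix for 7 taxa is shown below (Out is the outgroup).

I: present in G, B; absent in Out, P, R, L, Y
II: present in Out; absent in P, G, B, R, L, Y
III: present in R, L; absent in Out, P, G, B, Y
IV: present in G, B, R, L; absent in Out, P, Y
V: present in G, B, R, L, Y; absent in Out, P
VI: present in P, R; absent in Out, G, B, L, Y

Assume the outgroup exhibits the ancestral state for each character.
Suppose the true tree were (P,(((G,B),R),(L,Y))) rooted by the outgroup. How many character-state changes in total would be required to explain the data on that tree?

9

Map each character onto (P,(((G,B),R),(L,Y))) (rooted by Out) and count the minimum state changes it requires (Fitch parsimony):
I: 1; II: 1; III: 2; IV: 2; V: 1; VI: 2.
Total tree length = 9.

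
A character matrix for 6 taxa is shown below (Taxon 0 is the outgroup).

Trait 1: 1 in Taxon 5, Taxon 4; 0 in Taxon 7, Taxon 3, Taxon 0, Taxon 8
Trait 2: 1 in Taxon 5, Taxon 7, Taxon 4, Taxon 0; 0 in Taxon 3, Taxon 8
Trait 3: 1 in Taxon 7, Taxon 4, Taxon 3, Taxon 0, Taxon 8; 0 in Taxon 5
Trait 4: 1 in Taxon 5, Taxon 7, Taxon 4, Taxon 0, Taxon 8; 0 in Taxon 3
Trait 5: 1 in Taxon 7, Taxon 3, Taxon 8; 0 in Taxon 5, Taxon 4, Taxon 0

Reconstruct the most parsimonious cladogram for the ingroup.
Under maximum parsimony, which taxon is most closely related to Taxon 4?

Character polarity is set by the outgroup: the derived state is whichever differs from the outgroup's state, so for Trait 2, Trait 3, Trait 4 the derived state is '0', and for the remaining characters it is '1'.
Trait 1: derived state '1' in Taxon 4 and Taxon 5 only — synapomorphy for {Taxon 4, Taxon 5}.
Trait 2: derived state '0' in Taxon 3 and Taxon 8 only — synapomorphy for {Taxon 3, Taxon 8}.
Trait 3: derived state '0' in Taxon 5 only — an autapomorphy, so it tells us nothing about relationships among taxa.
Trait 4 (derived state '0') is unique to Taxon 3 (autapomorphy; uninformative for grouping).
Only Taxon 3, Taxon 7, and Taxon 8 show the derived state '1' for Trait 5, supporting them as a clade.
Most parsimonious ingroup topology: (((Taxon 3,Taxon 8),Taxon 7),(Taxon 4,Taxon 5)).
Taxon 4 and Taxon 5 form a cherry on this tree, so they are sister taxa.

Taxon 5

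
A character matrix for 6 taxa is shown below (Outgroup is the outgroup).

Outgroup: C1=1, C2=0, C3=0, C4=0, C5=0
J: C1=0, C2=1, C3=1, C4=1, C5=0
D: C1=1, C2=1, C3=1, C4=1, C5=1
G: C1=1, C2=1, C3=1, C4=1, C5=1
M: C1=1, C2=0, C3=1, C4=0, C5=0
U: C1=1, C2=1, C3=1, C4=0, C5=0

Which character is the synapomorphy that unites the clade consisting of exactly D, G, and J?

Character polarity is set by the outgroup: the derived state is whichever differs from the outgroup's state, so for C1 the derived state is '0', and for the remaining characters it is '1'.
C1 (derived state '0') is unique to J (autapomorphy; uninformative for grouping).
C2: derived state '1' in D, G, J, and U only — synapomorphy for {D, G, J, U}.
All ingroup taxa share the derived state '1' for C3; it defines the ingroup but does not resolve relationships within it.
C4: derived state '1' in D, G, and J only — synapomorphy for {D, G, J}.
C5 (derived state '1') is shared by D and G — a synapomorphy uniting that clade.
Most parsimonious ingroup topology: (((J,(D,G)),U),M).
The clade {D, G, J} is supported by C4: its derived state '1' occurs in exactly those taxa and in no other taxon (including the outgroup).

C4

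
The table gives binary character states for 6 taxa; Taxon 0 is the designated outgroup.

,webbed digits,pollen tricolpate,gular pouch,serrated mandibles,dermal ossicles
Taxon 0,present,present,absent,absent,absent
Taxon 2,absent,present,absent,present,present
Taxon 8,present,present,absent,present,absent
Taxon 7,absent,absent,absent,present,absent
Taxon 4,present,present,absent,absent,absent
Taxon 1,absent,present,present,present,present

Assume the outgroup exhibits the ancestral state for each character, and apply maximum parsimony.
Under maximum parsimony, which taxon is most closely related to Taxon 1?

Taxon 2

Character polarity is set by the outgroup: the derived state is whichever differs from the outgroup's state, so for webbed digits, pollen tricolpate the derived state is 'absent', and for the remaining characters it is 'present'.
Only Taxon 1, Taxon 2, and Taxon 7 show the derived state 'absent' for webbed digits, supporting them as a clade.
pollen tricolpate: derived state 'absent' in Taxon 7 only — an autapomorphy, so it tells us nothing about relationships among taxa.
gular pouch (derived state 'present') is unique to Taxon 1 (autapomorphy; uninformative for grouping).
Only Taxon 1, Taxon 2, Taxon 7, and Taxon 8 show the derived state 'present' for serrated mandibles, supporting them as a clade.
dermal ossicles: derived state 'present' in Taxon 1 and Taxon 2 only — synapomorphy for {Taxon 1, Taxon 2}.
Most parsimonious ingroup topology: ((((Taxon 2,Taxon 1),Taxon 7),Taxon 8),Taxon 4).
Taxon 1 and Taxon 2 form a cherry on this tree, so they are sister taxa.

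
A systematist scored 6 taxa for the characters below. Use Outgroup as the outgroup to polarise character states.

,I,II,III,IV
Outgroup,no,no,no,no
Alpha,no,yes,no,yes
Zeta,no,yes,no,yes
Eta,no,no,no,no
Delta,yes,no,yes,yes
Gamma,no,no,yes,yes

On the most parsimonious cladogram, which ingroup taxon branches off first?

Eta

The outgroup has state 'no' for every character, so 'yes' is the derived state throughout.
I (derived state 'yes') is unique to Delta (autapomorphy; uninformative for grouping).
II: derived state 'yes' in Alpha and Zeta only — synapomorphy for {Alpha, Zeta}.
III (derived state 'yes') is shared by Delta and Gamma — a synapomorphy uniting that clade.
Only Alpha, Delta, Gamma, and Zeta show the derived state 'yes' for IV, supporting them as a clade.
Most parsimonious ingroup topology: (((Alpha,Zeta),(Delta,Gamma)),Eta).
Eta is sister to the clade containing all other ingroup taxa, so it is the earliest-diverging (most basal) ingroup lineage.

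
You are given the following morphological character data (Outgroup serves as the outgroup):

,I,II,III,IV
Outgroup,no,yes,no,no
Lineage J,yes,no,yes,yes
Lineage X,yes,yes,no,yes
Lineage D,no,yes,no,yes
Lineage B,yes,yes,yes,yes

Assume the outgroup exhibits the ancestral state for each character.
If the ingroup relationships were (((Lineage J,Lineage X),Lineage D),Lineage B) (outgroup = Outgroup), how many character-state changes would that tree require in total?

6

Map each character onto (((Lineage J,Lineage X),Lineage D),Lineage B) (rooted by Outgroup) and count the minimum state changes it requires (Fitch parsimony):
I: 2; II: 1; III: 2; IV: 1.
Total tree length = 6.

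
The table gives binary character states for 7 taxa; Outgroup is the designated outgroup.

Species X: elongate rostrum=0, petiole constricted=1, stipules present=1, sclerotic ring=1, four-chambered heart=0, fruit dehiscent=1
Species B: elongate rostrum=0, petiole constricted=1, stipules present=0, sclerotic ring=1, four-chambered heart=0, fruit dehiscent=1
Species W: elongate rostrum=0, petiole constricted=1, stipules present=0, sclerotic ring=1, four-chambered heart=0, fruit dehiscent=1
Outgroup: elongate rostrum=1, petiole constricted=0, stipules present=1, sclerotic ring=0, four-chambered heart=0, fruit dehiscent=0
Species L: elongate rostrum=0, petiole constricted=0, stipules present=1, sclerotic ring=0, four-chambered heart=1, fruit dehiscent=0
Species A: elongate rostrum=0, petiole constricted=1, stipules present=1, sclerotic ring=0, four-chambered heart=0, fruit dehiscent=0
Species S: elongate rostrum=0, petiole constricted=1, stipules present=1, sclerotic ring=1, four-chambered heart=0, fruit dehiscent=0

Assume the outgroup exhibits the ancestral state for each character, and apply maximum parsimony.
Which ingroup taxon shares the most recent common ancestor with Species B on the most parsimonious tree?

Character polarity is set by the outgroup: the derived state is whichever differs from the outgroup's state, so for elongate rostrum, stipules present the derived state is '0', and for the remaining characters it is '1'.
elongate rostrum (derived state '0') is shared by all ingroup taxa — unites the whole ingroup.
petiole constricted (derived state '1') is shared by Species A, Species B, Species S, Species W, and Species X — a synapomorphy uniting that clade.
Only Species B and Species W show the derived state '0' for stipules present, supporting them as a clade.
sclerotic ring (derived state '1') is shared by Species B, Species S, Species W, and Species X — a synapomorphy uniting that clade.
four-chambered heart: derived state '1' in Species L only — an autapomorphy, so it tells us nothing about relationships among taxa.
fruit dehiscent: derived state '1' in Species B, Species W, and Species X only — synapomorphy for {Species B, Species W, Species X}.
Most parsimonious ingroup topology: (((Species S,((Species B,Species W),Species X)),Species A),Species L).
Species B and Species W form a cherry on this tree, so they are sister taxa.

Species W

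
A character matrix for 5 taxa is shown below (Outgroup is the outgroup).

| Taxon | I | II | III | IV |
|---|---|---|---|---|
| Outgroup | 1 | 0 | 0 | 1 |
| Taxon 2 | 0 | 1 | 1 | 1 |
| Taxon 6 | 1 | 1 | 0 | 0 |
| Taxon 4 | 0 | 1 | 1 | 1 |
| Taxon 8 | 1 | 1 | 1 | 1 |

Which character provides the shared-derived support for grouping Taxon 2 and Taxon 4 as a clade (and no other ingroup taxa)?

Character polarity is set by the outgroup: the derived state is whichever differs from the outgroup's state, so for I, IV the derived state is '0', and for the remaining characters it is '1'.
I: derived state '0' in Taxon 2 and Taxon 4 only — synapomorphy for {Taxon 2, Taxon 4}.
All ingroup taxa share the derived state '1' for II; it defines the ingroup but does not resolve relationships within it.
III: derived state '1' in Taxon 2, Taxon 4, and Taxon 8 only — synapomorphy for {Taxon 2, Taxon 4, Taxon 8}.
IV (derived state '0') is unique to Taxon 6 (autapomorphy; uninformative for grouping).
Most parsimonious ingroup topology: (((Taxon 2,Taxon 4),Taxon 8),Taxon 6).
The clade {Taxon 2, Taxon 4} is supported by I: its derived state '0' occurs in exactly those taxa and in no other taxon (including the outgroup).

I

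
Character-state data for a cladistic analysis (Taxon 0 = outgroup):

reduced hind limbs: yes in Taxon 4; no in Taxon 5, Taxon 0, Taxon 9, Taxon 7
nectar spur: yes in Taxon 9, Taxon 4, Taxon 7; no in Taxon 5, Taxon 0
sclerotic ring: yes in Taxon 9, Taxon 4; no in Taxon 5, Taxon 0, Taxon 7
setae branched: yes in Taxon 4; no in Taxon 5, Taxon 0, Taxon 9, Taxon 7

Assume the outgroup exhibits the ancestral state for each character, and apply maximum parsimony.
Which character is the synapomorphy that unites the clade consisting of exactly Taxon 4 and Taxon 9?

sclerotic ring

The outgroup has state 'no' for every character, so 'yes' is the derived state throughout.
reduced hind limbs (derived state 'yes') is unique to Taxon 4 (autapomorphy; uninformative for grouping).
Only Taxon 4, Taxon 7, and Taxon 9 show the derived state 'yes' for nectar spur, supporting them as a clade.
sclerotic ring: derived state 'yes' in Taxon 4 and Taxon 9 only — synapomorphy for {Taxon 4, Taxon 9}.
setae branched: derived state 'yes' in Taxon 4 only — an autapomorphy, so it tells us nothing about relationships among taxa.
Most parsimonious ingroup topology: ((Taxon 7,(Taxon 4,Taxon 9)),Taxon 5).
The clade {Taxon 4, Taxon 9} is supported by sclerotic ring: its derived state 'yes' occurs in exactly those taxa and in no other taxon (including the outgroup).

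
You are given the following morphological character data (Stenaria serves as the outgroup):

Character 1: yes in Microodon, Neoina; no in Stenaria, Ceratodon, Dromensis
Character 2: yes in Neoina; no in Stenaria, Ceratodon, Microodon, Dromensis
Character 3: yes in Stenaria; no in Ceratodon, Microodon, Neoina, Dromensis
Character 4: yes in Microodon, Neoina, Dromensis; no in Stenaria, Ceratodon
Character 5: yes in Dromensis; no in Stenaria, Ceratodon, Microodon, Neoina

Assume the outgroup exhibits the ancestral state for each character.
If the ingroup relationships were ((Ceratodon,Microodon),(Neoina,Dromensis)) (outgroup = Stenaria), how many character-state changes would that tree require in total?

Map each character onto ((Ceratodon,Microodon),(Neoina,Dromensis)) (rooted by Stenaria) and count the minimum state changes it requires (Fitch parsimony):
Character 1: 2; Character 2: 1; Character 3: 1; Character 4: 2; Character 5: 1.
Total tree length = 7.

7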